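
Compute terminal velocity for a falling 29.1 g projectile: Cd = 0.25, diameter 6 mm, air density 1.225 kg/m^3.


A = pi*(d/2)^2 = pi*(6/2000)^2 = 2.82743e-05 m^2
vt = sqrt(2mg/(Cd*rho*A)) = sqrt(2*0.0291*9.81/(0.25 * 1.225 * 2.82743e-05)) = 256.8 m/s

256.8 m/s


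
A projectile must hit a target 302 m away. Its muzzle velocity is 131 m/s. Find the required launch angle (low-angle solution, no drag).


sin(2*theta) = R*g/v0^2 = 302*9.81/131^2 = 0.172637, theta = arcsin(0.172637)/2 = 4.971°

4.971 degrees


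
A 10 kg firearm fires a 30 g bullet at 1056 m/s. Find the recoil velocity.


v_recoil = m_p * v_p / m_gun = 0.03 * 1056 / 10 = 3.168 m/s

3.168 m/s


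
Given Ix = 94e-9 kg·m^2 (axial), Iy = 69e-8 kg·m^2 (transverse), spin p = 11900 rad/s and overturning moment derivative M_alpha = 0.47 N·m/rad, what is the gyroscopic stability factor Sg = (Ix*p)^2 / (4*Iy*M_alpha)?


Sg = Ix^2 * p^2 / (4 * Iy * M_alpha) = (94e-9)^2 * 11900^2 / (4 * 69e-8 * 0.47) = 0.9646

0.9646


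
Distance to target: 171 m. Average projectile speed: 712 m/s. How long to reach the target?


t = d/v = 171/712 = 0.2402 s

0.2402 s


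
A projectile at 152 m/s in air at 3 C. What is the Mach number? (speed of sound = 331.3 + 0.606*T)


a = 331.3 + 0.606*(3) = 333.118 m/s
M = v/a = 152/333.118 = 0.4563

0.4563


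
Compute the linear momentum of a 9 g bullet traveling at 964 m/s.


p = m*v = 0.009*964 = 8.676 kg·m/s

8.676 kg·m/s


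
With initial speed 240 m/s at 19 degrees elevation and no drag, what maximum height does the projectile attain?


H = (v0*sin(theta))^2 / (2g) = (240*sin(19°))^2 / (2*9.81) = 311.2 m

311.2 m


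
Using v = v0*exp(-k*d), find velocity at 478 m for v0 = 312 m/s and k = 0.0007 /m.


v = v0*exp(-k*d) = 312*exp(-0.0007*478) = 223.3 m/s

223.3 m/s


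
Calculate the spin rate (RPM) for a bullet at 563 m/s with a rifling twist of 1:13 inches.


twist_m = 13*0.0254 = 0.3302 m
spin = v/twist = 563/0.3302 = 1705.027 rev/s
RPM = spin*60 = 1705.027*60 ≈ 102302 RPM

102302 RPM


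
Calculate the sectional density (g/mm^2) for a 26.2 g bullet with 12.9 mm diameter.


SD = m/d^2 = 26.2/12.9^2 = 0.1574 g/mm^2

0.1574 g/mm^2


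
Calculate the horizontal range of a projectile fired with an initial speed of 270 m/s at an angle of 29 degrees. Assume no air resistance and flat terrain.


R = v0^2 * sin(2*theta) / g = 270^2 * sin(2*29°) / 9.81 = 6302 m

6302 m


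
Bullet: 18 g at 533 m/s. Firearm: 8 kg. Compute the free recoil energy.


v_r = m_p*v_p/m_gun = 0.018*533/8 = 1.19925 m/s, E_r = 0.5*m_gun*v_r^2 = 0.5*8*1.19925^2 = 5.753 J

5.753 J


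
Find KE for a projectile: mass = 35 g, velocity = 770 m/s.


E = 0.5*m*v^2 = 0.5*0.035*770^2 = 10376 J

10376 J


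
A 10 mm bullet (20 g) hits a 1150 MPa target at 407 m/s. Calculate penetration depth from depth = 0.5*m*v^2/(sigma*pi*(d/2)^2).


A = pi*(d/2)^2 = pi*(10/2)^2 = 78.5398 mm^2
E = 0.5*m*v^2 = 0.5*0.02*407^2 = 1656.49 J
depth = E/(sigma*A) = 1656.49 J / (1150 MPa * 78.5398 mm^2) = 1656.49/(1150 * 78.5398) m = 0.0183401 m ≈ 18.34 mm

18.34 mm


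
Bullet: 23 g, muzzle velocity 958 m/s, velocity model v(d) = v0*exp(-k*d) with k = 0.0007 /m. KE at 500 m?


v = v0*exp(-k*d) = 958*exp(-0.0007*500) = 675.091 m/s
E = 0.5*m*v^2 = 0.5*0.023*675.091^2 = 5241 J

5241 J


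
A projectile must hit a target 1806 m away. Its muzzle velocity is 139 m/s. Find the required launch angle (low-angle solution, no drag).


sin(2*theta) = R*g/v0^2 = 1806*9.81/139^2 = 0.916974, theta = arcsin(0.916974)/2 = 33.24°

33.24 degrees


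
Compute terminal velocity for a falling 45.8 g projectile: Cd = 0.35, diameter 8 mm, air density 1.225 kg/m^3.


A = pi*(d/2)^2 = pi*(8/2000)^2 = 5.02655e-05 m^2
vt = sqrt(2mg/(Cd*rho*A)) = sqrt(2*0.0458*9.81/(0.35 * 1.225 * 5.02655e-05)) = 204.2 m/s

204.2 m/s


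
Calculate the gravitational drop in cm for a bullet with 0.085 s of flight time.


drop = 0.5*g*t^2 = 0.5*9.81*0.085^2 = 0.0354386 m ≈ 3.544 cm

3.544 cm


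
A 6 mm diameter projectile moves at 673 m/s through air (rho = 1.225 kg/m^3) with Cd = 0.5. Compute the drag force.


A = pi*(d/2)^2 = pi*(6/2000)^2 = 2.82743e-05 m^2
Fd = 0.5*Cd*rho*A*v^2 = 0.5*0.5*1.225*2.82743e-05*673^2 = 3.922 N

3.922 N


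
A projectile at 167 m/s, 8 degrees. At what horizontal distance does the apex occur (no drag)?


R = v0^2*sin(2*theta)/g = 167^2*sin(2*8°)/9.81 = 783.614 m
apex_dist = R/2 = 783.614/2 = 391.8 m

391.8 m


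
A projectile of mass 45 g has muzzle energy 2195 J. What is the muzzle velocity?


v = sqrt(2*E/m) = sqrt(2*2195/0.045) = 312.3 m/s

312.3 m/s


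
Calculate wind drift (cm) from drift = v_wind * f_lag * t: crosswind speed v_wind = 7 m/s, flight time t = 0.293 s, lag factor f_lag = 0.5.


drift = v_wind * lag * t = 7 * 0.5 * 0.293 = 1.0255 m ≈ 102.5 cm

102.5 cm


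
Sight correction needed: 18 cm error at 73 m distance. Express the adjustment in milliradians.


1 mrad subtends 1 cm per 10 m of range, so adj = error_cm / (dist_m / 10) = 18 / (73/10) = 2.466 mrad

2.466 mrad


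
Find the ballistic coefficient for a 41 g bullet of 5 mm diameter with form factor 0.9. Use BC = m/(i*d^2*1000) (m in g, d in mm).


BC = m/(i*d^2*1000) = 41/(0.9 * 5^2 * 1000) = 0.001822

0.001822


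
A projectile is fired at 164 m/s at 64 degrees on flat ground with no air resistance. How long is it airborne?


T = 2*v0*sin(theta)/g = 2*164*sin(64°)/9.81 = 30.05 s

30.05 s


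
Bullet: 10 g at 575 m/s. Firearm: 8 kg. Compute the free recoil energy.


v_r = m_p*v_p/m_gun = 0.01*575/8 = 0.71875 m/s, E_r = 0.5*m_gun*v_r^2 = 0.5*8*0.71875^2 = 2.066 J

2.066 J


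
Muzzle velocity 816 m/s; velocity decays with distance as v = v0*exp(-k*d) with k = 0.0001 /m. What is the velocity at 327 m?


v = v0*exp(-k*d) = 816*exp(-0.0001*327) = 789.7 m/s

789.7 m/s


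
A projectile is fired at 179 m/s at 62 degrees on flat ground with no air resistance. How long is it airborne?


T = 2*v0*sin(theta)/g = 2*179*sin(62°)/9.81 = 32.22 s

32.22 s


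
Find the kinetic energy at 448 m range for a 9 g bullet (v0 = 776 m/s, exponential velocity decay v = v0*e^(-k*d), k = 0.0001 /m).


v = v0*exp(-k*d) = 776*exp(-0.0001*448) = 742.002 m/s
E = 0.5*m*v^2 = 0.5*0.009*742.002^2 = 2478 J

2478 J


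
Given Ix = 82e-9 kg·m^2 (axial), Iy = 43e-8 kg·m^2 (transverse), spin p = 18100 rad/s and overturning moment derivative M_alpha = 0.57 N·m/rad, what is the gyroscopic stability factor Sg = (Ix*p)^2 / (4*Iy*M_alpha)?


Sg = Ix^2 * p^2 / (4 * Iy * M_alpha) = (82e-9)^2 * 18100^2 / (4 * 43e-8 * 0.57) = 2.247

2.247


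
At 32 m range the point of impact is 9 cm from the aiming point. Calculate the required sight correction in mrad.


1 mrad subtends 1 cm per 10 m of range, so adj = error_cm / (dist_m / 10) = 9 / (32/10) = 2.812 mrad

2.812 mrad


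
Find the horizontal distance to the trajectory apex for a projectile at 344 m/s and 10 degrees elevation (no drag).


R = v0^2*sin(2*theta)/g = 344^2*sin(2*10°)/9.81 = 4125.72 m
apex_dist = R/2 = 4125.72/2 = 2063 m

2063 m


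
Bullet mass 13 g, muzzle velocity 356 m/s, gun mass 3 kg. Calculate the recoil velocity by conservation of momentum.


v_recoil = m_p * v_p / m_gun = 0.013 * 356 / 3 = 1.543 m/s

1.543 m/s


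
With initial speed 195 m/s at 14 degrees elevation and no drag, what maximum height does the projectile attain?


H = (v0*sin(theta))^2 / (2g) = (195*sin(14°))^2 / (2*9.81) = 113.4 m

113.4 m


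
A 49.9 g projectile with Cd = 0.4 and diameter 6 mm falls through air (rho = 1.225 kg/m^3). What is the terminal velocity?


A = pi*(d/2)^2 = pi*(6/2000)^2 = 2.82743e-05 m^2
vt = sqrt(2mg/(Cd*rho*A)) = sqrt(2*0.0499*9.81/(0.4 * 1.225 * 2.82743e-05)) = 265.8 m/s

265.8 m/s


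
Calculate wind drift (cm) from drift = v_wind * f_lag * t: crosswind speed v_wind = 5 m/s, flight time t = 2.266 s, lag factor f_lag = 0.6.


drift = v_wind * lag * t = 5 * 0.6 * 2.266 = 6.798 m ≈ 679.8 cm

679.8 cm


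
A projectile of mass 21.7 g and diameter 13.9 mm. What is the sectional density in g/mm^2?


SD = m/d^2 = 21.7/13.9^2 = 0.1123 g/mm^2

0.1123 g/mm^2


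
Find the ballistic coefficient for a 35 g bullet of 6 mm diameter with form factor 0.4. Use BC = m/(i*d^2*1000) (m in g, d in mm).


BC = m/(i*d^2*1000) = 35/(0.4 * 6^2 * 1000) = 0.002431

0.002431


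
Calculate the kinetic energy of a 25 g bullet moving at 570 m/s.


E = 0.5*m*v^2 = 0.5*0.025*570^2 = 4061 J

4061 J


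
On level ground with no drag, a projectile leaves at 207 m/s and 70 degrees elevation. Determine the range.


R = v0^2 * sin(2*theta) / g = 207^2 * sin(2*70°) / 9.81 = 2808 m

2808 m


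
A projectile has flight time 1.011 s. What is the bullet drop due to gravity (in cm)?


drop = 0.5*g*t^2 = 0.5*9.81*1.011^2 = 5.0135 m ≈ 501.4 cm

501.4 cm


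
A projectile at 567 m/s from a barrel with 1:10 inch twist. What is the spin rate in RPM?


twist_m = 10*0.0254 = 0.254 m
spin = v/twist = 567/0.254 = 2232.283 rev/s
RPM = spin*60 = 2232.283*60 ≈ 133937 RPM

133937 RPM


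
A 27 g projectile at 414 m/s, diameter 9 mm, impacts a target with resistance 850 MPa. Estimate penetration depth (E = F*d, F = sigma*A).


A = pi*(d/2)^2 = pi*(9/2)^2 = 63.6173 mm^2
E = 0.5*m*v^2 = 0.5*0.027*414^2 = 2313.85 J
depth = E/(sigma*A) = 2313.85 J / (850 MPa * 63.6173 mm^2) = 2313.85/(850 * 63.6173) m = 0.0427898 m ≈ 42.79 mm

42.79 mm


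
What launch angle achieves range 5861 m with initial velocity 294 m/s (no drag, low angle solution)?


sin(2*theta) = R*g/v0^2 = 5861*9.81/294^2 = 0.665191, theta = arcsin(0.665191)/2 = 20.85°

20.85 degrees


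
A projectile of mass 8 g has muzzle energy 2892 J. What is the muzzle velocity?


v = sqrt(2*E/m) = sqrt(2*2892/0.008) = 850.3 m/s

850.3 m/s


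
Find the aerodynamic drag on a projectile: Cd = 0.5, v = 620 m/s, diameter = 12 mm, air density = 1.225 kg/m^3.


A = pi*(d/2)^2 = pi*(12/2000)^2 = 1.13097e-04 m^2
Fd = 0.5*Cd*rho*A*v^2 = 0.5*0.5*1.225*1.13097e-04*620^2 = 13.31 N

13.31 N


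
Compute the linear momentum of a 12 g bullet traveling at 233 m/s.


p = m*v = 0.012*233 = 2.796 kg·m/s

2.796 kg·m/s


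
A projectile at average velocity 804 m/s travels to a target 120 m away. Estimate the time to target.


t = d/v = 120/804 = 0.1493 s

0.1493 s


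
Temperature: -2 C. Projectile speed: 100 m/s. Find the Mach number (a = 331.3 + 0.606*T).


a = 331.3 + 0.606*(-2) = 330.088 m/s
M = v/a = 100/330.088 = 0.3029

0.3029


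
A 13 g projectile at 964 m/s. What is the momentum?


p = m*v = 0.013*964 = 12.53 kg·m/s

12.53 kg·m/s


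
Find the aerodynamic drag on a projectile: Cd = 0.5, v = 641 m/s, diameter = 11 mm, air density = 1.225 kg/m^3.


A = pi*(d/2)^2 = pi*(11/2000)^2 = 9.50332e-05 m^2
Fd = 0.5*Cd*rho*A*v^2 = 0.5*0.5*1.225*9.50332e-05*641^2 = 11.96 N

11.96 N


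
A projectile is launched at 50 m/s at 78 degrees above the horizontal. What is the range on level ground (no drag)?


R = v0^2 * sin(2*theta) / g = 50^2 * sin(2*78°) / 9.81 = 103.7 m

103.7 m


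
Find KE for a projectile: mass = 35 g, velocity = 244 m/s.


E = 0.5*m*v^2 = 0.5*0.035*244^2 = 1042 J

1042 J


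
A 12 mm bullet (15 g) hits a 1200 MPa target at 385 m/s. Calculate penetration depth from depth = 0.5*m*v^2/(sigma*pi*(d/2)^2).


A = pi*(d/2)^2 = pi*(12/2)^2 = 113.097 mm^2
E = 0.5*m*v^2 = 0.5*0.015*385^2 = 1111.69 J
depth = E/(sigma*A) = 1111.69 J / (1200 MPa * 113.097 mm^2) = 1111.69/(1200 * 113.097) m = 0.00819123 m ≈ 8.191 mm

8.191 mm


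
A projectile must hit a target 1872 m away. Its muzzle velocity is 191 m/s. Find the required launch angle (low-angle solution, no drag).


sin(2*theta) = R*g/v0^2 = 1872*9.81/191^2 = 0.503394, theta = arcsin(0.503394)/2 = 15.11°

15.11 degrees


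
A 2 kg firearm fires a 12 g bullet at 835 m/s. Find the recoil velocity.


v_recoil = m_p * v_p / m_gun = 0.012 * 835 / 2 = 5.01 m/s

5.01 m/s


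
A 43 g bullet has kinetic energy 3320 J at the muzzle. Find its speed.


v = sqrt(2*E/m) = sqrt(2*3320/0.043) = 393 m/s

393 m/s


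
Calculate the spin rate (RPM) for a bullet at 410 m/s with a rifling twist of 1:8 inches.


twist_m = 8*0.0254 = 0.2032 m
spin = v/twist = 410/0.2032 = 2017.717 rev/s
RPM = spin*60 = 2017.717*60 ≈ 121063 RPM

121063 RPM


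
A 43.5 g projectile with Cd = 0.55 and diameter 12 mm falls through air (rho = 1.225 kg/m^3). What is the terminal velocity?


A = pi*(d/2)^2 = pi*(12/2000)^2 = 1.13097e-04 m^2
vt = sqrt(2mg/(Cd*rho*A)) = sqrt(2*0.0435*9.81/(0.55 * 1.225 * 1.13097e-04)) = 105.8 m/s

105.8 m/s


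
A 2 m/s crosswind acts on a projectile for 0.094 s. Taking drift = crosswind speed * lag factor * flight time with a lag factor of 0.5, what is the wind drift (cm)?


drift = v_wind * lag * t = 2 * 0.5 * 0.094 = 0.094 m ≈ 9.4 cm

9.4 cm


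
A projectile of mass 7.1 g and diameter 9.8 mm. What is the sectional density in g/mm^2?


SD = m/d^2 = 7.1/9.8^2 = 0.07393 g/mm^2

0.07393 g/mm^2


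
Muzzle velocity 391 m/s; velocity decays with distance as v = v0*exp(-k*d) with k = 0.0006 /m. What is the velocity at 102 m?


v = v0*exp(-k*d) = 391*exp(-0.0006*102) = 367.8 m/s

367.8 m/s


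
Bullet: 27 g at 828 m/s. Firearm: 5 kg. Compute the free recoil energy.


v_r = m_p*v_p/m_gun = 0.027*828/5 = 4.4712 m/s, E_r = 0.5*m_gun*v_r^2 = 0.5*5*4.4712^2 = 49.98 J

49.98 J


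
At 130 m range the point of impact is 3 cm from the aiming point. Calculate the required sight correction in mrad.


1 mrad subtends 1 cm per 10 m of range, so adj = error_cm / (dist_m / 10) = 3 / (130/10) = 0.2308 mrad

0.2308 mrad


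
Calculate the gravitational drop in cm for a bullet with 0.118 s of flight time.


drop = 0.5*g*t^2 = 0.5*9.81*0.118^2 = 0.0682972 m ≈ 6.83 cm

6.83 cm


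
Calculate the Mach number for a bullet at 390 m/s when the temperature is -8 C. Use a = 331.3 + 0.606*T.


a = 331.3 + 0.606*(-8) = 326.452 m/s
M = v/a = 390/326.452 = 1.195

1.195


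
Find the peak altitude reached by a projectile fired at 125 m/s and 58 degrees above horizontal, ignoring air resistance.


H = (v0*sin(theta))^2 / (2g) = (125*sin(58°))^2 / (2*9.81) = 572.7 m

572.7 m


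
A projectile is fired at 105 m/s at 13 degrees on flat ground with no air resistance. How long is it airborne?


T = 2*v0*sin(theta)/g = 2*105*sin(13°)/9.81 = 4.815 s

4.815 s


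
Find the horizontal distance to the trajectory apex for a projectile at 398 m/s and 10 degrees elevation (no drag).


R = v0^2*sin(2*theta)/g = 398^2*sin(2*10°)/9.81 = 5522.67 m
apex_dist = R/2 = 5522.67/2 = 2761 m

2761 m


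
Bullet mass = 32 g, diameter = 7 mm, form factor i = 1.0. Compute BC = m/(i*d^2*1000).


BC = m/(i*d^2*1000) = 32/(1.0 * 7^2 * 1000) = 0.0006531

0.0006531


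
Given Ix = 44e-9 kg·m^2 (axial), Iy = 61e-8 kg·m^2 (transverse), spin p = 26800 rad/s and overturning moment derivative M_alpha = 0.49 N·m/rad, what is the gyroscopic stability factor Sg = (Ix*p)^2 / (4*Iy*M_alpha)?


Sg = Ix^2 * p^2 / (4 * Iy * M_alpha) = (44e-9)^2 * 26800^2 / (4 * 61e-8 * 0.49) = 1.163

1.163


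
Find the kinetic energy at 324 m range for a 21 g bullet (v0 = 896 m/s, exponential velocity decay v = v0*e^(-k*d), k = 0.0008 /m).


v = v0*exp(-k*d) = 896*exp(-0.0008*324) = 691.415 m/s
E = 0.5*m*v^2 = 0.5*0.021*691.415^2 = 5020 J

5020 J


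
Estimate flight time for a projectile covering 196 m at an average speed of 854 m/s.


t = d/v = 196/854 = 0.2295 s

0.2295 s


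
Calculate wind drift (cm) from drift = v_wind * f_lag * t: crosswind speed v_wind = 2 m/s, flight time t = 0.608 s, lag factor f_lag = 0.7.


drift = v_wind * lag * t = 2 * 0.7 * 0.608 = 0.8512 m ≈ 85.12 cm

85.12 cm


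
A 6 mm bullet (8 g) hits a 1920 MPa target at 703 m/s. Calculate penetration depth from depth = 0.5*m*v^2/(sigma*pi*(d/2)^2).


A = pi*(d/2)^2 = pi*(6/2)^2 = 28.2743 mm^2
E = 0.5*m*v^2 = 0.5*0.008*703^2 = 1976.84 J
depth = E/(sigma*A) = 1976.84 J / (1920 MPa * 28.2743 mm^2) = 1976.84/(1920 * 28.2743) m = 0.0364147 m ≈ 36.41 mm

36.41 mm


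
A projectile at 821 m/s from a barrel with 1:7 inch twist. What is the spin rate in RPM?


twist_m = 7*0.0254 = 0.1778 m
spin = v/twist = 821/0.1778 = 4617.548 rev/s
RPM = spin*60 = 4617.548*60 ≈ 277053 RPM

277053 RPM


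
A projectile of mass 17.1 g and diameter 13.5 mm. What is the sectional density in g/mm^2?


SD = m/d^2 = 17.1/13.5^2 = 0.09383 g/mm^2

0.09383 g/mm^2


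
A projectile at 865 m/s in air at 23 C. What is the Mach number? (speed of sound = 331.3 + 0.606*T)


a = 331.3 + 0.606*(23) = 345.238 m/s
M = v/a = 865/345.238 = 2.506

2.506


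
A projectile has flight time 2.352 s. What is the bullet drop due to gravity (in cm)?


drop = 0.5*g*t^2 = 0.5*9.81*2.352^2 = 27.134 m ≈ 2713 cm

2713 cm


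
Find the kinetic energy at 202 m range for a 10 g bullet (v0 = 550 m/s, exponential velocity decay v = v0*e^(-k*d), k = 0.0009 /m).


v = v0*exp(-k*d) = 550*exp(-0.0009*202) = 458.572 m/s
E = 0.5*m*v^2 = 0.5*0.01*458.572^2 = 1051 J

1051 J


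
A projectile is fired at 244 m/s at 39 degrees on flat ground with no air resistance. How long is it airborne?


T = 2*v0*sin(theta)/g = 2*244*sin(39°)/9.81 = 31.31 s

31.31 s


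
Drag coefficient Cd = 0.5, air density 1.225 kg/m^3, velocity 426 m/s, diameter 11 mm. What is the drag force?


A = pi*(d/2)^2 = pi*(11/2000)^2 = 9.50332e-05 m^2
Fd = 0.5*Cd*rho*A*v^2 = 0.5*0.5*1.225*9.50332e-05*426^2 = 5.282 N

5.282 N


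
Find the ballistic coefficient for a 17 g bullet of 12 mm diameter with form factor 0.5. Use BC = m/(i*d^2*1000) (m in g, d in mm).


BC = m/(i*d^2*1000) = 17/(0.5 * 12^2 * 1000) = 0.0002361

0.0002361


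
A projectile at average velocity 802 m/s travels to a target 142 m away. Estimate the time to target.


t = d/v = 142/802 = 0.1771 s

0.1771 s


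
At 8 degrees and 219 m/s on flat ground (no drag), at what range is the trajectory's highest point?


R = v0^2*sin(2*theta)/g = 219^2*sin(2*8°)/9.81 = 1347.59 m
apex_dist = R/2 = 1347.59/2 = 673.8 m

673.8 m


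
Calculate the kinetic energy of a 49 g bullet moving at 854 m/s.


E = 0.5*m*v^2 = 0.5*0.049*854^2 = 17868 J

17868 J


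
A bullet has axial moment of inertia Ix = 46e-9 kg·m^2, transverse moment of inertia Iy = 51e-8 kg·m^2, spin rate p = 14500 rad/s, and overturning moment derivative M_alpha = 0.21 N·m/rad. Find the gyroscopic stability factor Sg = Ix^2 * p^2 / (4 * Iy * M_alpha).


Sg = Ix^2 * p^2 / (4 * Iy * M_alpha) = (46e-9)^2 * 14500^2 / (4 * 51e-8 * 0.21) = 1.038

1.038


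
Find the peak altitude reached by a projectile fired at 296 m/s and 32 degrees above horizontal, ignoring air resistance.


H = (v0*sin(theta))^2 / (2g) = (296*sin(32°))^2 / (2*9.81) = 1254 m

1254 m


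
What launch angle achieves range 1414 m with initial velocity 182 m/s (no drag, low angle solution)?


sin(2*theta) = R*g/v0^2 = 1414*9.81/182^2 = 0.41877, theta = arcsin(0.41877)/2 = 12.38°

12.38 degrees


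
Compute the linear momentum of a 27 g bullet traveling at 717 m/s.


p = m*v = 0.027*717 = 19.36 kg·m/s

19.36 kg·m/s


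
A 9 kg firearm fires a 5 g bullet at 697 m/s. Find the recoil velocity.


v_recoil = m_p * v_p / m_gun = 0.005 * 697 / 9 = 0.3872 m/s

0.3872 m/s


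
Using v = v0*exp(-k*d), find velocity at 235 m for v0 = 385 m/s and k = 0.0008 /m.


v = v0*exp(-k*d) = 385*exp(-0.0008*235) = 319 m/s

319 m/s


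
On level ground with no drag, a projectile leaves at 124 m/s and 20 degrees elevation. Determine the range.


R = v0^2 * sin(2*theta) / g = 124^2 * sin(2*20°) / 9.81 = 1007 m

1007 m


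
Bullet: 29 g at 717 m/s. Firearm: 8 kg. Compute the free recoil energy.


v_r = m_p*v_p/m_gun = 0.029*717/8 = 2.59913 m/s, E_r = 0.5*m_gun*v_r^2 = 0.5*8*2.59913^2 = 27.02 J

27.02 J


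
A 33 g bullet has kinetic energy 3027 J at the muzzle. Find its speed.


v = sqrt(2*E/m) = sqrt(2*3027/0.033) = 428.3 m/s

428.3 m/s


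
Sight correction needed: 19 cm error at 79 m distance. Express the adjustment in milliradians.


1 mrad subtends 1 cm per 10 m of range, so adj = error_cm / (dist_m / 10) = 19 / (79/10) = 2.405 mrad

2.405 mrad


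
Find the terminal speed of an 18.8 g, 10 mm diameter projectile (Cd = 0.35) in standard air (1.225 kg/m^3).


A = pi*(d/2)^2 = pi*(10/2000)^2 = 7.85398e-05 m^2
vt = sqrt(2mg/(Cd*rho*A)) = sqrt(2*0.0188*9.81/(0.35 * 1.225 * 7.85398e-05)) = 104.7 m/s

104.7 m/s


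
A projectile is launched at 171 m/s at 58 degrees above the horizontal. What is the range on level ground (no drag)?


R = v0^2 * sin(2*theta) / g = 171^2 * sin(2*58°) / 9.81 = 2679 m

2679 m


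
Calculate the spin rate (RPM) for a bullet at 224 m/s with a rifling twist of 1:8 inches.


twist_m = 8*0.0254 = 0.2032 m
spin = v/twist = 224/0.2032 = 1102.362 rev/s
RPM = spin*60 = 1102.362*60 ≈ 66142 RPM

66142 RPM


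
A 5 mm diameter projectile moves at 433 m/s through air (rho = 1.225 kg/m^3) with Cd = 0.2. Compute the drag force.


A = pi*(d/2)^2 = pi*(5/2000)^2 = 1.96350e-05 m^2
Fd = 0.5*Cd*rho*A*v^2 = 0.5*0.2*1.225*1.96350e-05*433^2 = 0.451 N

0.451 N


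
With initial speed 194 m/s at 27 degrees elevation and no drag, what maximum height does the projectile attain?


H = (v0*sin(theta))^2 / (2g) = (194*sin(27°))^2 / (2*9.81) = 395.4 m

395.4 m


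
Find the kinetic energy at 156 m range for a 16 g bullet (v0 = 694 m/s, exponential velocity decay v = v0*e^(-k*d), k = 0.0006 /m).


v = v0*exp(-k*d) = 694*exp(-0.0006*156) = 631.989 m/s
E = 0.5*m*v^2 = 0.5*0.016*631.989^2 = 3195 J

3195 J


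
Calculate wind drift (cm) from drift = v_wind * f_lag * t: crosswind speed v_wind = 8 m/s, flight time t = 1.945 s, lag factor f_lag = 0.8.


drift = v_wind * lag * t = 8 * 0.8 * 1.945 = 12.448 m ≈ 1245 cm

1245 cm


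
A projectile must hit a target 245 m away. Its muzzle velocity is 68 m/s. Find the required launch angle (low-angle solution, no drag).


sin(2*theta) = R*g/v0^2 = 245*9.81/68^2 = 0.519777, theta = arcsin(0.519777)/2 = 15.66°

15.66 degrees


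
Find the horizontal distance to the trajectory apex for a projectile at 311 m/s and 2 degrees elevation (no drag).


R = v0^2*sin(2*theta)/g = 311^2*sin(2*2°)/9.81 = 687.759 m
apex_dist = R/2 = 687.759/2 = 343.9 m

343.9 m


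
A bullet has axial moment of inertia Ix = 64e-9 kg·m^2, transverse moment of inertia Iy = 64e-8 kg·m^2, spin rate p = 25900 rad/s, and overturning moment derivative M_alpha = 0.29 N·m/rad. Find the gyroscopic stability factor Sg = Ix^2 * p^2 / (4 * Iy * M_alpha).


Sg = Ix^2 * p^2 / (4 * Iy * M_alpha) = (64e-9)^2 * 25900^2 / (4 * 64e-8 * 0.29) = 3.701

3.701


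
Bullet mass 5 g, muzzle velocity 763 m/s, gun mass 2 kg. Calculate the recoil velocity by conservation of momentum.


v_recoil = m_p * v_p / m_gun = 0.005 * 763 / 2 = 1.907 m/s

1.907 m/s


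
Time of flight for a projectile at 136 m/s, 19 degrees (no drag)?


T = 2*v0*sin(theta)/g = 2*136*sin(19°)/9.81 = 9.027 s

9.027 s


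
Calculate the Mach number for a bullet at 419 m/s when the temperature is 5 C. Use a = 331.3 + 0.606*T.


a = 331.3 + 0.606*(5) = 334.33 m/s
M = v/a = 419/334.33 = 1.253

1.253


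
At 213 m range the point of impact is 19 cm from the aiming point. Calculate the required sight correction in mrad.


1 mrad subtends 1 cm per 10 m of range, so adj = error_cm / (dist_m / 10) = 19 / (213/10) = 0.892 mrad

0.892 mrad


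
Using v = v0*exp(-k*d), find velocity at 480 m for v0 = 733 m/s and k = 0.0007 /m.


v = v0*exp(-k*d) = 733*exp(-0.0007*480) = 523.8 m/s

523.8 m/s


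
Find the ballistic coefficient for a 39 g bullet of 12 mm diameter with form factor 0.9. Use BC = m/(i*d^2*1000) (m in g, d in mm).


BC = m/(i*d^2*1000) = 39/(0.9 * 12^2 * 1000) = 0.0003009

0.0003009


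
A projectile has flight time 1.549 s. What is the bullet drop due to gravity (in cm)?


drop = 0.5*g*t^2 = 0.5*9.81*1.549^2 = 11.7691 m ≈ 1177 cm

1177 cm


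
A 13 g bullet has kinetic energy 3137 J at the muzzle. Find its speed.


v = sqrt(2*E/m) = sqrt(2*3137/0.013) = 694.7 m/s

694.7 m/s


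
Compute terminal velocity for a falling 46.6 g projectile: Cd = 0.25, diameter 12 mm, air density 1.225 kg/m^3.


A = pi*(d/2)^2 = pi*(12/2000)^2 = 1.13097e-04 m^2
vt = sqrt(2mg/(Cd*rho*A)) = sqrt(2*0.0466*9.81/(0.25 * 1.225 * 1.13097e-04)) = 162.5 m/s

162.5 m/s


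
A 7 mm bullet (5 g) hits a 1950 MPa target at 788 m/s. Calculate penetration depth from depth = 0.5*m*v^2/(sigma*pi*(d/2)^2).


A = pi*(d/2)^2 = pi*(7/2)^2 = 38.4845 mm^2
E = 0.5*m*v^2 = 0.5*0.005*788^2 = 1552.36 J
depth = E/(sigma*A) = 1552.36 J / (1950 MPa * 38.4845 mm^2) = 1552.36/(1950 * 38.4845) m = 0.0206858 m ≈ 20.69 mm

20.69 mm


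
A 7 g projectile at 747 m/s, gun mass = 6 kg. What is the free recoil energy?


v_r = m_p*v_p/m_gun = 0.007*747/6 = 0.8715 m/s, E_r = 0.5*m_gun*v_r^2 = 0.5*6*0.8715^2 = 2.279 J

2.279 J


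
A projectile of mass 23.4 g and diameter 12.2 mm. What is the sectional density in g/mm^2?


SD = m/d^2 = 23.4/12.2^2 = 0.1572 g/mm^2

0.1572 g/mm^2


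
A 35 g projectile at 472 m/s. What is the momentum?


p = m*v = 0.035*472 = 16.52 kg·m/s

16.52 kg·m/s


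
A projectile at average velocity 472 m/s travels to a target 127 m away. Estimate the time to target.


t = d/v = 127/472 = 0.2691 s

0.2691 s


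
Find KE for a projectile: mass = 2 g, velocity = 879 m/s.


E = 0.5*m*v^2 = 0.5*0.002*879^2 = 772.6 J

772.6 J


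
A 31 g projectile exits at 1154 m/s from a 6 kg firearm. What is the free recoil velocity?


v_recoil = m_p * v_p / m_gun = 0.031 * 1154 / 6 = 5.962 m/s

5.962 m/s


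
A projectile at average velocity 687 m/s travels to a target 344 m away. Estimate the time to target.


t = d/v = 344/687 = 0.5007 s

0.5007 s


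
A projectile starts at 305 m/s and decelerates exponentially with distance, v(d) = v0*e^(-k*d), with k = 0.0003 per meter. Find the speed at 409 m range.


v = v0*exp(-k*d) = 305*exp(-0.0003*409) = 269.8 m/s

269.8 m/s


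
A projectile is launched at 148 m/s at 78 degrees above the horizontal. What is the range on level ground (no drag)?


R = v0^2 * sin(2*theta) / g = 148^2 * sin(2*78°) / 9.81 = 908.2 m

908.2 m


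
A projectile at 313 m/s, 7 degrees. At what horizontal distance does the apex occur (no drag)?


R = v0^2*sin(2*theta)/g = 313^2*sin(2*7°)/9.81 = 2415.99 m
apex_dist = R/2 = 2415.99/2 = 1208 m

1208 m


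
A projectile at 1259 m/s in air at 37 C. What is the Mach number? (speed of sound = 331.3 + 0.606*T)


a = 331.3 + 0.606*(37) = 353.722 m/s
M = v/a = 1259/353.722 = 3.559

3.559


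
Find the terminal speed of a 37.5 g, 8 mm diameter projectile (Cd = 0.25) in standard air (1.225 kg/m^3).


A = pi*(d/2)^2 = pi*(8/2000)^2 = 5.02655e-05 m^2
vt = sqrt(2mg/(Cd*rho*A)) = sqrt(2*0.0375*9.81/(0.25 * 1.225 * 5.02655e-05)) = 218.6 m/s

218.6 m/s


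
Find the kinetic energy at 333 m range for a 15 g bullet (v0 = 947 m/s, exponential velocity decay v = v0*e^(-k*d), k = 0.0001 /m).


v = v0*exp(-k*d) = 947*exp(-0.0001*333) = 915.984 m/s
E = 0.5*m*v^2 = 0.5*0.015*915.984^2 = 6293 J

6293 J


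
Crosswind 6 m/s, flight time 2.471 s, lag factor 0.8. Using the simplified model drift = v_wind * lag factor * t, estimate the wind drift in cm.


drift = v_wind * lag * t = 6 * 0.8 * 2.471 = 11.8608 m ≈ 1186 cm

1186 cm


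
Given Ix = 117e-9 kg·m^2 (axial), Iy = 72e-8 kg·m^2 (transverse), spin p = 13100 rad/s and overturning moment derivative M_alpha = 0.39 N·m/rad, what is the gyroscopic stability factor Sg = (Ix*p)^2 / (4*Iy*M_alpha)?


Sg = Ix^2 * p^2 / (4 * Iy * M_alpha) = (117e-9)^2 * 13100^2 / (4 * 72e-8 * 0.39) = 2.091

2.091


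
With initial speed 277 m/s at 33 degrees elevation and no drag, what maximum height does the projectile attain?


H = (v0*sin(theta))^2 / (2g) = (277*sin(33°))^2 / (2*9.81) = 1160 m

1160 m


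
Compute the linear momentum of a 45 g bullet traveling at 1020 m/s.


p = m*v = 0.045*1020 = 45.9 kg·m/s

45.9 kg·m/s


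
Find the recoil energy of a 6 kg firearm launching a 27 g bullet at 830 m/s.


v_r = m_p*v_p/m_gun = 0.027*830/6 = 3.735 m/s, E_r = 0.5*m_gun*v_r^2 = 0.5*6*3.735^2 = 41.85 J

41.85 J


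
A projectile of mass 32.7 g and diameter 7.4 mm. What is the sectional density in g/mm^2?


SD = m/d^2 = 32.7/7.4^2 = 0.5972 g/mm^2

0.5972 g/mm^2


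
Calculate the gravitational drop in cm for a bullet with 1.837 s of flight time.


drop = 0.5*g*t^2 = 0.5*9.81*1.837^2 = 16.5523 m ≈ 1655 cm

1655 cm


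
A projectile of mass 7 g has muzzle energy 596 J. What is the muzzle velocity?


v = sqrt(2*E/m) = sqrt(2*596/0.007) = 412.7 m/s

412.7 m/s


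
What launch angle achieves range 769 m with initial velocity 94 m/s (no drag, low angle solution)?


sin(2*theta) = R*g/v0^2 = 769*9.81/94^2 = 0.853768, theta = arcsin(0.853768)/2 = 29.31°

29.31 degrees


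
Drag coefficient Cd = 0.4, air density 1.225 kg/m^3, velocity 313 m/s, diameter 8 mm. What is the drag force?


A = pi*(d/2)^2 = pi*(8/2000)^2 = 5.02655e-05 m^2
Fd = 0.5*Cd*rho*A*v^2 = 0.5*0.4*1.225*5.02655e-05*313^2 = 1.206 N

1.206 N


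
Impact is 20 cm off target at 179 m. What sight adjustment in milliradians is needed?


1 mrad subtends 1 cm per 10 m of range, so adj = error_cm / (dist_m / 10) = 20 / (179/10) = 1.117 mrad

1.117 mrad


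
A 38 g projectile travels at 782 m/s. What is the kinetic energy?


E = 0.5*m*v^2 = 0.5*0.038*782^2 = 11619 J

11619 J


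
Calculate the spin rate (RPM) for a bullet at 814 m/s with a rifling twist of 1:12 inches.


twist_m = 12*0.0254 = 0.3048 m
spin = v/twist = 814/0.3048 = 2670.604 rev/s
RPM = spin*60 = 2670.604*60 ≈ 160236 RPM

160236 RPM


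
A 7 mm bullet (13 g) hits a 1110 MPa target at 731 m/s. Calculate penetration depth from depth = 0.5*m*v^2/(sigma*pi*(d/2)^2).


A = pi*(d/2)^2 = pi*(7/2)^2 = 38.4845 mm^2
E = 0.5*m*v^2 = 0.5*0.013*731^2 = 3473.35 J
depth = E/(sigma*A) = 3473.35 J / (1110 MPa * 38.4845 mm^2) = 3473.35/(1110 * 38.4845) m = 0.0813091 m ≈ 81.31 mm

81.31 mm


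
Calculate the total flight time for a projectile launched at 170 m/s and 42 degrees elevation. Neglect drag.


T = 2*v0*sin(theta)/g = 2*170*sin(42°)/9.81 = 23.19 s

23.19 s


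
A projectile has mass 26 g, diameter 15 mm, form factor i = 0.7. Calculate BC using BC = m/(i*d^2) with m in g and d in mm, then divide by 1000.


BC = m/(i*d^2*1000) = 26/(0.7 * 15^2 * 1000) = 0.0001651

0.0001651


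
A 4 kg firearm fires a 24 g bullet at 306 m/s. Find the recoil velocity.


v_recoil = m_p * v_p / m_gun = 0.024 * 306 / 4 = 1.836 m/s

1.836 m/s


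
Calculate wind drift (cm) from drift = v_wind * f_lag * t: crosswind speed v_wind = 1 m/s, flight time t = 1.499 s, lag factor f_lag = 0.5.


drift = v_wind * lag * t = 1 * 0.5 * 1.499 = 0.7495 m ≈ 74.95 cm

74.95 cm


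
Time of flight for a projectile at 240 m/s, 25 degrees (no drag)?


T = 2*v0*sin(theta)/g = 2*240*sin(25°)/9.81 = 20.68 s

20.68 s


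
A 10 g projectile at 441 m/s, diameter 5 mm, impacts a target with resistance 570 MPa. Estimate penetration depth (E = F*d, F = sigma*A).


A = pi*(d/2)^2 = pi*(5/2)^2 = 19.635 mm^2
E = 0.5*m*v^2 = 0.5*0.01*441^2 = 972.405 J
depth = E/(sigma*A) = 972.405 J / (570 MPa * 19.635 mm^2) = 972.405/(570 * 19.635) m = 0.0868845 m ≈ 86.88 mm

86.88 mm


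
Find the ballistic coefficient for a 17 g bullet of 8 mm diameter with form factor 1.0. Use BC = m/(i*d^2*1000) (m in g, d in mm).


BC = m/(i*d^2*1000) = 17/(1.0 * 8^2 * 1000) = 0.0002656

0.0002656


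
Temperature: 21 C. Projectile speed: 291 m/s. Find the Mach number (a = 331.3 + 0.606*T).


a = 331.3 + 0.606*(21) = 344.026 m/s
M = v/a = 291/344.026 = 0.8459

0.8459


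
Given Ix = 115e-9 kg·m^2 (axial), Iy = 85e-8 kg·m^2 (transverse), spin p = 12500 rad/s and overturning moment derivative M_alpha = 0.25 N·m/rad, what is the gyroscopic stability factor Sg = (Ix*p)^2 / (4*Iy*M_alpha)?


Sg = Ix^2 * p^2 / (4 * Iy * M_alpha) = (115e-9)^2 * 12500^2 / (4 * 85e-8 * 0.25) = 2.431

2.431


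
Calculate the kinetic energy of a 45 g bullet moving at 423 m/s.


E = 0.5*m*v^2 = 0.5*0.045*423^2 = 4026 J

4026 J


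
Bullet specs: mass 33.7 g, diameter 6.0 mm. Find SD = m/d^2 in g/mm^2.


SD = m/d^2 = 33.7/6.0^2 = 0.9361 g/mm^2

0.9361 g/mm^2


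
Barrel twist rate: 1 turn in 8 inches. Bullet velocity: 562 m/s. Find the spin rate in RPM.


twist_m = 8*0.0254 = 0.2032 m
spin = v/twist = 562/0.2032 = 2765.748 rev/s
RPM = spin*60 = 2765.748*60 ≈ 165945 RPM

165945 RPM


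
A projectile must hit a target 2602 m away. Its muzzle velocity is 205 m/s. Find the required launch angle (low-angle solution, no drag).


sin(2*theta) = R*g/v0^2 = 2602*9.81/205^2 = 0.607391, theta = arcsin(0.607391)/2 = 18.7°

18.7 degrees


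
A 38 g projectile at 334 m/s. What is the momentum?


p = m*v = 0.038*334 = 12.69 kg·m/s

12.69 kg·m/s


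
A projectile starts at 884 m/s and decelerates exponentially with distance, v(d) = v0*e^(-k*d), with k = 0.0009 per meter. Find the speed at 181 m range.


v = v0*exp(-k*d) = 884*exp(-0.0009*181) = 751.1 m/s

751.1 m/s


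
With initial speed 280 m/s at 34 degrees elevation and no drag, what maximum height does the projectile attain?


H = (v0*sin(theta))^2 / (2g) = (280*sin(34°))^2 / (2*9.81) = 1250 m

1250 m


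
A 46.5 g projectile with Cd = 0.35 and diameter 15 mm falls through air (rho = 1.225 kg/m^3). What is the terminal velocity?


A = pi*(d/2)^2 = pi*(15/2000)^2 = 1.76715e-04 m^2
vt = sqrt(2mg/(Cd*rho*A)) = sqrt(2*0.0465*9.81/(0.35 * 1.225 * 1.76715e-04)) = 109.7 m/s

109.7 m/s


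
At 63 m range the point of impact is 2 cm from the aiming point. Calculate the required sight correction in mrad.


1 mrad subtends 1 cm per 10 m of range, so adj = error_cm / (dist_m / 10) = 2 / (63/10) = 0.3175 mrad

0.3175 mrad


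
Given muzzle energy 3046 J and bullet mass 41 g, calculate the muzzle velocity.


v = sqrt(2*E/m) = sqrt(2*3046/0.041) = 385.5 m/s

385.5 m/s


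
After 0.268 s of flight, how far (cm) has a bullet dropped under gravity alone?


drop = 0.5*g*t^2 = 0.5*9.81*0.268^2 = 0.352297 m ≈ 35.23 cm

35.23 cm


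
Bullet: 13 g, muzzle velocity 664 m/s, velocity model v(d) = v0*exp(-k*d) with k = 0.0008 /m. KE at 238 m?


v = v0*exp(-k*d) = 664*exp(-0.0008*238) = 548.881 m/s
E = 0.5*m*v^2 = 0.5*0.013*548.881^2 = 1958 J

1958 J


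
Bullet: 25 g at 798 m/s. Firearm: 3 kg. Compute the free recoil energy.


v_r = m_p*v_p/m_gun = 0.025*798/3 = 6.65 m/s, E_r = 0.5*m_gun*v_r^2 = 0.5*3*6.65^2 = 66.33 J

66.33 J


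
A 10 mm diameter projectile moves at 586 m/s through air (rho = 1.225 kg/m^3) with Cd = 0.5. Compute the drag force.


A = pi*(d/2)^2 = pi*(10/2000)^2 = 7.85398e-05 m^2
Fd = 0.5*Cd*rho*A*v^2 = 0.5*0.5*1.225*7.85398e-05*586^2 = 8.26 N

8.26 N


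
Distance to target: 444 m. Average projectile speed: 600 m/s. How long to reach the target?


t = d/v = 444/600 = 0.74 s

0.74 s


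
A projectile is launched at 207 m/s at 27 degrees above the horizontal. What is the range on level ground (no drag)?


R = v0^2 * sin(2*theta) / g = 207^2 * sin(2*27°) / 9.81 = 3534 m

3534 m


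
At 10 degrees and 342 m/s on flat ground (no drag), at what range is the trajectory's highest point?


R = v0^2*sin(2*theta)/g = 342^2*sin(2*10°)/9.81 = 4077.88 m
apex_dist = R/2 = 4077.88/2 = 2039 m

2039 m


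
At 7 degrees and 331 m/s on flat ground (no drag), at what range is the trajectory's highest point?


R = v0^2*sin(2*theta)/g = 331^2*sin(2*7°)/9.81 = 2701.86 m
apex_dist = R/2 = 2701.86/2 = 1351 m

1351 m


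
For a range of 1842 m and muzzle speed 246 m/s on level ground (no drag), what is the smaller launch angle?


sin(2*theta) = R*g/v0^2 = 1842*9.81/246^2 = 0.298599, theta = arcsin(0.298599)/2 = 8.687°

8.687 degrees


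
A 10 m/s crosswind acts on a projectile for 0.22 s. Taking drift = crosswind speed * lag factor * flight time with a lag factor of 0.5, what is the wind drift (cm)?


drift = v_wind * lag * t = 10 * 0.5 * 0.22 = 1.1 m ≈ 110 cm

110 cm


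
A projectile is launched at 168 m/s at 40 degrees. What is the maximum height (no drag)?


H = (v0*sin(theta))^2 / (2g) = (168*sin(40°))^2 / (2*9.81) = 594.4 m

594.4 m


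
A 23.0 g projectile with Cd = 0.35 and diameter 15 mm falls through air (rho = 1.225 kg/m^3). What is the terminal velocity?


A = pi*(d/2)^2 = pi*(15/2000)^2 = 1.76715e-04 m^2
vt = sqrt(2mg/(Cd*rho*A)) = sqrt(2*0.023*9.81/(0.35 * 1.225 * 1.76715e-04)) = 77.17 m/s

77.17 m/s


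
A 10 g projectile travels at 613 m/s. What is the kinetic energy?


E = 0.5*m*v^2 = 0.5*0.01*613^2 = 1879 J

1879 J


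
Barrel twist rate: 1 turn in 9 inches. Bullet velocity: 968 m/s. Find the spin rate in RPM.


twist_m = 9*0.0254 = 0.2286 m
spin = v/twist = 968/0.2286 = 4234.471 rev/s
RPM = spin*60 = 4234.471*60 ≈ 254068 RPM

254068 RPM


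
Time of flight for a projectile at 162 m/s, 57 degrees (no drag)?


T = 2*v0*sin(theta)/g = 2*162*sin(57°)/9.81 = 27.7 s

27.7 s


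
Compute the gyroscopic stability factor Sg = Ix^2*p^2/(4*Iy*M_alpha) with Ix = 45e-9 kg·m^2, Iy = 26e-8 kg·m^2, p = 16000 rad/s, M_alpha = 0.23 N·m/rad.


Sg = Ix^2 * p^2 / (4 * Iy * M_alpha) = (45e-9)^2 * 16000^2 / (4 * 26e-8 * 0.23) = 2.167

2.167


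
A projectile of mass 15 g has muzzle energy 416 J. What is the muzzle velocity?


v = sqrt(2*E/m) = sqrt(2*416/0.015) = 235.5 m/s

235.5 m/s


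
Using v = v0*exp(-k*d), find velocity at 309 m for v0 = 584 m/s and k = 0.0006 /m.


v = v0*exp(-k*d) = 584*exp(-0.0006*309) = 485.2 m/s

485.2 m/s


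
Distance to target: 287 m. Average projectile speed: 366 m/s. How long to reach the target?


t = d/v = 287/366 = 0.7842 s

0.7842 s


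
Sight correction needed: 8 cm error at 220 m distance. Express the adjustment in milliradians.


1 mrad subtends 1 cm per 10 m of range, so adj = error_cm / (dist_m / 10) = 8 / (220/10) = 0.3636 mrad

0.3636 mrad


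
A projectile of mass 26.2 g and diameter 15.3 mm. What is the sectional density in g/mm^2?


SD = m/d^2 = 26.2/15.3^2 = 0.1119 g/mm^2

0.1119 g/mm^2


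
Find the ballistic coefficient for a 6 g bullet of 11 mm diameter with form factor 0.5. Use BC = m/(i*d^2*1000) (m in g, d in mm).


BC = m/(i*d^2*1000) = 6/(0.5 * 11^2 * 1000) = 9.917e-05

9.917e-05


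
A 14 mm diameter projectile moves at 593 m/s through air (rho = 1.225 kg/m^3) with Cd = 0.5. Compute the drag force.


A = pi*(d/2)^2 = pi*(14/2000)^2 = 1.53938e-04 m^2
Fd = 0.5*Cd*rho*A*v^2 = 0.5*0.5*1.225*1.53938e-04*593^2 = 16.58 N

16.58 N


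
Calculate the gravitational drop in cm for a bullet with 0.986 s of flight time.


drop = 0.5*g*t^2 = 0.5*9.81*0.986^2 = 4.76862 m ≈ 476.9 cm

476.9 cm


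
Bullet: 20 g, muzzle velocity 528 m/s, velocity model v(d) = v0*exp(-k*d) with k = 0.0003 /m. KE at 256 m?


v = v0*exp(-k*d) = 528*exp(-0.0003*256) = 488.968 m/s
E = 0.5*m*v^2 = 0.5*0.02*488.968^2 = 2391 J

2391 J


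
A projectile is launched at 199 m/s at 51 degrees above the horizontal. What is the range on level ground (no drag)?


R = v0^2 * sin(2*theta) / g = 199^2 * sin(2*51°) / 9.81 = 3949 m

3949 m


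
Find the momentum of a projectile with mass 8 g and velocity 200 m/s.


p = m*v = 0.008*200 = 1.6 kg·m/s

1.6 kg·m/s
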